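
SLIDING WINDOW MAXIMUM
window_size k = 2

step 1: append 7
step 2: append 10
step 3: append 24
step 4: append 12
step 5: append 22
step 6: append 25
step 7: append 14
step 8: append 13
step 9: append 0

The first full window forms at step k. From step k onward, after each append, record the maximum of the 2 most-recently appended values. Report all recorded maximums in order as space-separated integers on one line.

step 1: append 7 -> window=[7] (not full yet)
step 2: append 10 -> window=[7, 10] -> max=10
step 3: append 24 -> window=[10, 24] -> max=24
step 4: append 12 -> window=[24, 12] -> max=24
step 5: append 22 -> window=[12, 22] -> max=22
step 6: append 25 -> window=[22, 25] -> max=25
step 7: append 14 -> window=[25, 14] -> max=25
step 8: append 13 -> window=[14, 13] -> max=14
step 9: append 0 -> window=[13, 0] -> max=13

Answer: 10 24 24 22 25 25 14 13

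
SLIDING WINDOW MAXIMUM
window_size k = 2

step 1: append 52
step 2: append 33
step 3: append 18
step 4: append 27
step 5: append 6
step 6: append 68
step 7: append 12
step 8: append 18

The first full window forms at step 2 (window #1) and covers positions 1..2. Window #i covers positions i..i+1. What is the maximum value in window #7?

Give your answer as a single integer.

Answer: 18

Derivation:
step 1: append 52 -> window=[52] (not full yet)
step 2: append 33 -> window=[52, 33] -> max=52
step 3: append 18 -> window=[33, 18] -> max=33
step 4: append 27 -> window=[18, 27] -> max=27
step 5: append 6 -> window=[27, 6] -> max=27
step 6: append 68 -> window=[6, 68] -> max=68
step 7: append 12 -> window=[68, 12] -> max=68
step 8: append 18 -> window=[12, 18] -> max=18
Window #7 max = 18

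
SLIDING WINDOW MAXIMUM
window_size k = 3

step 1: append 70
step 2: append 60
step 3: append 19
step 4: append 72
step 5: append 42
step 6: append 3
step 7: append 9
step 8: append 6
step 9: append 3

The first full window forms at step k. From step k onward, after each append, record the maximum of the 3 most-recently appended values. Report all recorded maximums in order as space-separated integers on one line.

Answer: 70 72 72 72 42 9 9

Derivation:
step 1: append 70 -> window=[70] (not full yet)
step 2: append 60 -> window=[70, 60] (not full yet)
step 3: append 19 -> window=[70, 60, 19] -> max=70
step 4: append 72 -> window=[60, 19, 72] -> max=72
step 5: append 42 -> window=[19, 72, 42] -> max=72
step 6: append 3 -> window=[72, 42, 3] -> max=72
step 7: append 9 -> window=[42, 3, 9] -> max=42
step 8: append 6 -> window=[3, 9, 6] -> max=9
step 9: append 3 -> window=[9, 6, 3] -> max=9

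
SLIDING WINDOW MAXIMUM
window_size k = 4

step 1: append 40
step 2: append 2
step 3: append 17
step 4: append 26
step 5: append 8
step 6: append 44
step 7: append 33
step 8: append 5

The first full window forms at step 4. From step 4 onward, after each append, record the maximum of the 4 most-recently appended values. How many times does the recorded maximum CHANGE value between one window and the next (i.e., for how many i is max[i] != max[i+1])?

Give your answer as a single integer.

Answer: 2

Derivation:
step 1: append 40 -> window=[40] (not full yet)
step 2: append 2 -> window=[40, 2] (not full yet)
step 3: append 17 -> window=[40, 2, 17] (not full yet)
step 4: append 26 -> window=[40, 2, 17, 26] -> max=40
step 5: append 8 -> window=[2, 17, 26, 8] -> max=26
step 6: append 44 -> window=[17, 26, 8, 44] -> max=44
step 7: append 33 -> window=[26, 8, 44, 33] -> max=44
step 8: append 5 -> window=[8, 44, 33, 5] -> max=44
Recorded maximums: 40 26 44 44 44
Changes between consecutive maximums: 2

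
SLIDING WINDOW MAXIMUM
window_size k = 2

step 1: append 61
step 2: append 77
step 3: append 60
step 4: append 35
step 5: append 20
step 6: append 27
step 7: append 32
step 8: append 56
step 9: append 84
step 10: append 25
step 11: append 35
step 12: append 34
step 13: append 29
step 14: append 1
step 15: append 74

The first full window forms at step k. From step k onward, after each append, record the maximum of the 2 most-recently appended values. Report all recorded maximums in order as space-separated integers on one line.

step 1: append 61 -> window=[61] (not full yet)
step 2: append 77 -> window=[61, 77] -> max=77
step 3: append 60 -> window=[77, 60] -> max=77
step 4: append 35 -> window=[60, 35] -> max=60
step 5: append 20 -> window=[35, 20] -> max=35
step 6: append 27 -> window=[20, 27] -> max=27
step 7: append 32 -> window=[27, 32] -> max=32
step 8: append 56 -> window=[32, 56] -> max=56
step 9: append 84 -> window=[56, 84] -> max=84
step 10: append 25 -> window=[84, 25] -> max=84
step 11: append 35 -> window=[25, 35] -> max=35
step 12: append 34 -> window=[35, 34] -> max=35
step 13: append 29 -> window=[34, 29] -> max=34
step 14: append 1 -> window=[29, 1] -> max=29
step 15: append 74 -> window=[1, 74] -> max=74

Answer: 77 77 60 35 27 32 56 84 84 35 35 34 29 74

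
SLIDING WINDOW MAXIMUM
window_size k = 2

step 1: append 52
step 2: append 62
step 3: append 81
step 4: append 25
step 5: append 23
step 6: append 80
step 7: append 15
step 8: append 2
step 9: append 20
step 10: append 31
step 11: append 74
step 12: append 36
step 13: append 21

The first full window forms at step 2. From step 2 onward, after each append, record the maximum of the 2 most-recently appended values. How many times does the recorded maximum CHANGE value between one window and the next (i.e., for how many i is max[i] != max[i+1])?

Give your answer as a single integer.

Answer: 8

Derivation:
step 1: append 52 -> window=[52] (not full yet)
step 2: append 62 -> window=[52, 62] -> max=62
step 3: append 81 -> window=[62, 81] -> max=81
step 4: append 25 -> window=[81, 25] -> max=81
step 5: append 23 -> window=[25, 23] -> max=25
step 6: append 80 -> window=[23, 80] -> max=80
step 7: append 15 -> window=[80, 15] -> max=80
step 8: append 2 -> window=[15, 2] -> max=15
step 9: append 20 -> window=[2, 20] -> max=20
step 10: append 31 -> window=[20, 31] -> max=31
step 11: append 74 -> window=[31, 74] -> max=74
step 12: append 36 -> window=[74, 36] -> max=74
step 13: append 21 -> window=[36, 21] -> max=36
Recorded maximums: 62 81 81 25 80 80 15 20 31 74 74 36
Changes between consecutive maximums: 8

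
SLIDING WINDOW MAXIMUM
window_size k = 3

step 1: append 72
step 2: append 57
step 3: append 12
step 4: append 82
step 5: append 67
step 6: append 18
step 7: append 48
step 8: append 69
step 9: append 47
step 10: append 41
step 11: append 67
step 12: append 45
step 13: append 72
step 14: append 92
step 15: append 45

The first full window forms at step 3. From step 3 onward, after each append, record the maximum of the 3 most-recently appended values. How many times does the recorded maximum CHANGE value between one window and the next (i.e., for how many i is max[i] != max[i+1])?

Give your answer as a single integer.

step 1: append 72 -> window=[72] (not full yet)
step 2: append 57 -> window=[72, 57] (not full yet)
step 3: append 12 -> window=[72, 57, 12] -> max=72
step 4: append 82 -> window=[57, 12, 82] -> max=82
step 5: append 67 -> window=[12, 82, 67] -> max=82
step 6: append 18 -> window=[82, 67, 18] -> max=82
step 7: append 48 -> window=[67, 18, 48] -> max=67
step 8: append 69 -> window=[18, 48, 69] -> max=69
step 9: append 47 -> window=[48, 69, 47] -> max=69
step 10: append 41 -> window=[69, 47, 41] -> max=69
step 11: append 67 -> window=[47, 41, 67] -> max=67
step 12: append 45 -> window=[41, 67, 45] -> max=67
step 13: append 72 -> window=[67, 45, 72] -> max=72
step 14: append 92 -> window=[45, 72, 92] -> max=92
step 15: append 45 -> window=[72, 92, 45] -> max=92
Recorded maximums: 72 82 82 82 67 69 69 69 67 67 72 92 92
Changes between consecutive maximums: 6

Answer: 6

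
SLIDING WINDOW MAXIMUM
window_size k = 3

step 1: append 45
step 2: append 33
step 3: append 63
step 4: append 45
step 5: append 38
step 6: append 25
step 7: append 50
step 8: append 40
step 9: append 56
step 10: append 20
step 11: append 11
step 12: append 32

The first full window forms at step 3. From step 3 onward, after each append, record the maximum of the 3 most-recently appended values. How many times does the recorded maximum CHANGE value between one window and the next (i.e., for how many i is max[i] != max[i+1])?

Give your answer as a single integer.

Answer: 4

Derivation:
step 1: append 45 -> window=[45] (not full yet)
step 2: append 33 -> window=[45, 33] (not full yet)
step 3: append 63 -> window=[45, 33, 63] -> max=63
step 4: append 45 -> window=[33, 63, 45] -> max=63
step 5: append 38 -> window=[63, 45, 38] -> max=63
step 6: append 25 -> window=[45, 38, 25] -> max=45
step 7: append 50 -> window=[38, 25, 50] -> max=50
step 8: append 40 -> window=[25, 50, 40] -> max=50
step 9: append 56 -> window=[50, 40, 56] -> max=56
step 10: append 20 -> window=[40, 56, 20] -> max=56
step 11: append 11 -> window=[56, 20, 11] -> max=56
step 12: append 32 -> window=[20, 11, 32] -> max=32
Recorded maximums: 63 63 63 45 50 50 56 56 56 32
Changes between consecutive maximums: 4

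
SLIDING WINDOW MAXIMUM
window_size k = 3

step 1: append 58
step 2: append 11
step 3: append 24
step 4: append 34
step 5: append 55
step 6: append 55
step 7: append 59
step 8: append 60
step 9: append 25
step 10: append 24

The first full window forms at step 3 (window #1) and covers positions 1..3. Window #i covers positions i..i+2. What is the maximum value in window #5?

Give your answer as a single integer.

step 1: append 58 -> window=[58] (not full yet)
step 2: append 11 -> window=[58, 11] (not full yet)
step 3: append 24 -> window=[58, 11, 24] -> max=58
step 4: append 34 -> window=[11, 24, 34] -> max=34
step 5: append 55 -> window=[24, 34, 55] -> max=55
step 6: append 55 -> window=[34, 55, 55] -> max=55
step 7: append 59 -> window=[55, 55, 59] -> max=59
Window #5 max = 59

Answer: 59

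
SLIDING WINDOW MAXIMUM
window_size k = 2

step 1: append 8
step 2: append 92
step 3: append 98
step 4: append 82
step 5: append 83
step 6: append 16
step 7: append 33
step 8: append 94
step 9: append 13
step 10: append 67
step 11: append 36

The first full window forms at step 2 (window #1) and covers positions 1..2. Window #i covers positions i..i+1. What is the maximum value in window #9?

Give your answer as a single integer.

step 1: append 8 -> window=[8] (not full yet)
step 2: append 92 -> window=[8, 92] -> max=92
step 3: append 98 -> window=[92, 98] -> max=98
step 4: append 82 -> window=[98, 82] -> max=98
step 5: append 83 -> window=[82, 83] -> max=83
step 6: append 16 -> window=[83, 16] -> max=83
step 7: append 33 -> window=[16, 33] -> max=33
step 8: append 94 -> window=[33, 94] -> max=94
step 9: append 13 -> window=[94, 13] -> max=94
step 10: append 67 -> window=[13, 67] -> max=67
Window #9 max = 67

Answer: 67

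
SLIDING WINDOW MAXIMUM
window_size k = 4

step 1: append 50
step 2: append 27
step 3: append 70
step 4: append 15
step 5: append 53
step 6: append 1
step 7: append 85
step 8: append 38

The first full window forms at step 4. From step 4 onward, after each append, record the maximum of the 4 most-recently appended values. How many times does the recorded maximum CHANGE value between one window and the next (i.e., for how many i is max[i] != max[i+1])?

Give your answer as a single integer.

step 1: append 50 -> window=[50] (not full yet)
step 2: append 27 -> window=[50, 27] (not full yet)
step 3: append 70 -> window=[50, 27, 70] (not full yet)
step 4: append 15 -> window=[50, 27, 70, 15] -> max=70
step 5: append 53 -> window=[27, 70, 15, 53] -> max=70
step 6: append 1 -> window=[70, 15, 53, 1] -> max=70
step 7: append 85 -> window=[15, 53, 1, 85] -> max=85
step 8: append 38 -> window=[53, 1, 85, 38] -> max=85
Recorded maximums: 70 70 70 85 85
Changes between consecutive maximums: 1

Answer: 1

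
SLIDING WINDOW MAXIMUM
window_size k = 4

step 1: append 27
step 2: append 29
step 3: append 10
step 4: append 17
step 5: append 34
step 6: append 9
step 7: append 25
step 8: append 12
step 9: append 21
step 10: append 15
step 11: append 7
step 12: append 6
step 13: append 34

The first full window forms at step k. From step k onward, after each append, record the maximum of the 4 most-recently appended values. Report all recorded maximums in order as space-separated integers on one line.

Answer: 29 34 34 34 34 25 25 21 21 34

Derivation:
step 1: append 27 -> window=[27] (not full yet)
step 2: append 29 -> window=[27, 29] (not full yet)
step 3: append 10 -> window=[27, 29, 10] (not full yet)
step 4: append 17 -> window=[27, 29, 10, 17] -> max=29
step 5: append 34 -> window=[29, 10, 17, 34] -> max=34
step 6: append 9 -> window=[10, 17, 34, 9] -> max=34
step 7: append 25 -> window=[17, 34, 9, 25] -> max=34
step 8: append 12 -> window=[34, 9, 25, 12] -> max=34
step 9: append 21 -> window=[9, 25, 12, 21] -> max=25
step 10: append 15 -> window=[25, 12, 21, 15] -> max=25
step 11: append 7 -> window=[12, 21, 15, 7] -> max=21
step 12: append 6 -> window=[21, 15, 7, 6] -> max=21
step 13: append 34 -> window=[15, 7, 6, 34] -> max=34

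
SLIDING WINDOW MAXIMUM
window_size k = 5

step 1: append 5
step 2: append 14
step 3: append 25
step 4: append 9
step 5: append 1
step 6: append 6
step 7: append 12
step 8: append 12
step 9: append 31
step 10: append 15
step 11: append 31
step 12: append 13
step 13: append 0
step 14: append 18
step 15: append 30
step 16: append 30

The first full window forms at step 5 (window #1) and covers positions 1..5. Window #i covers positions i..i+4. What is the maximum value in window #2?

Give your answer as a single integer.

Answer: 25

Derivation:
step 1: append 5 -> window=[5] (not full yet)
step 2: append 14 -> window=[5, 14] (not full yet)
step 3: append 25 -> window=[5, 14, 25] (not full yet)
step 4: append 9 -> window=[5, 14, 25, 9] (not full yet)
step 5: append 1 -> window=[5, 14, 25, 9, 1] -> max=25
step 6: append 6 -> window=[14, 25, 9, 1, 6] -> max=25
Window #2 max = 25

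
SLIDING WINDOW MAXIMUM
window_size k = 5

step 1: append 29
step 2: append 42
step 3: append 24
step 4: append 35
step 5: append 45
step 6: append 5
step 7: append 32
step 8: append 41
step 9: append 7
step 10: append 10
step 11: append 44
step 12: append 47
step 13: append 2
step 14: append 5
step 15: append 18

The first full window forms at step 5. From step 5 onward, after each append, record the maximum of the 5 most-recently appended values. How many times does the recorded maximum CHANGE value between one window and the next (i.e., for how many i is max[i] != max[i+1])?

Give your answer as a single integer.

step 1: append 29 -> window=[29] (not full yet)
step 2: append 42 -> window=[29, 42] (not full yet)
step 3: append 24 -> window=[29, 42, 24] (not full yet)
step 4: append 35 -> window=[29, 42, 24, 35] (not full yet)
step 5: append 45 -> window=[29, 42, 24, 35, 45] -> max=45
step 6: append 5 -> window=[42, 24, 35, 45, 5] -> max=45
step 7: append 32 -> window=[24, 35, 45, 5, 32] -> max=45
step 8: append 41 -> window=[35, 45, 5, 32, 41] -> max=45
step 9: append 7 -> window=[45, 5, 32, 41, 7] -> max=45
step 10: append 10 -> window=[5, 32, 41, 7, 10] -> max=41
step 11: append 44 -> window=[32, 41, 7, 10, 44] -> max=44
step 12: append 47 -> window=[41, 7, 10, 44, 47] -> max=47
step 13: append 2 -> window=[7, 10, 44, 47, 2] -> max=47
step 14: append 5 -> window=[10, 44, 47, 2, 5] -> max=47
step 15: append 18 -> window=[44, 47, 2, 5, 18] -> max=47
Recorded maximums: 45 45 45 45 45 41 44 47 47 47 47
Changes between consecutive maximums: 3

Answer: 3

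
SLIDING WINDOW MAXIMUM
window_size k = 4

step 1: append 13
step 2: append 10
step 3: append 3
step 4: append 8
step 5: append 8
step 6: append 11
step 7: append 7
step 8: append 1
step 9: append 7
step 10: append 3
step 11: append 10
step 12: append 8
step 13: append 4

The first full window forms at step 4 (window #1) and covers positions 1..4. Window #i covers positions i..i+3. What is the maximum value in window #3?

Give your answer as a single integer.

step 1: append 13 -> window=[13] (not full yet)
step 2: append 10 -> window=[13, 10] (not full yet)
step 3: append 3 -> window=[13, 10, 3] (not full yet)
step 4: append 8 -> window=[13, 10, 3, 8] -> max=13
step 5: append 8 -> window=[10, 3, 8, 8] -> max=10
step 6: append 11 -> window=[3, 8, 8, 11] -> max=11
Window #3 max = 11

Answer: 11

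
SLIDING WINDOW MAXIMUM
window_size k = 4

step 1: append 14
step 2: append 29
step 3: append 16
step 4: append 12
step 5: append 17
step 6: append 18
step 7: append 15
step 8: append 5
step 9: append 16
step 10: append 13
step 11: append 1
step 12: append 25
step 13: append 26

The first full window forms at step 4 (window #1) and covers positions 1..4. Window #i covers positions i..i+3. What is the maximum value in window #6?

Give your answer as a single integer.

Answer: 18

Derivation:
step 1: append 14 -> window=[14] (not full yet)
step 2: append 29 -> window=[14, 29] (not full yet)
step 3: append 16 -> window=[14, 29, 16] (not full yet)
step 4: append 12 -> window=[14, 29, 16, 12] -> max=29
step 5: append 17 -> window=[29, 16, 12, 17] -> max=29
step 6: append 18 -> window=[16, 12, 17, 18] -> max=18
step 7: append 15 -> window=[12, 17, 18, 15] -> max=18
step 8: append 5 -> window=[17, 18, 15, 5] -> max=18
step 9: append 16 -> window=[18, 15, 5, 16] -> max=18
Window #6 max = 18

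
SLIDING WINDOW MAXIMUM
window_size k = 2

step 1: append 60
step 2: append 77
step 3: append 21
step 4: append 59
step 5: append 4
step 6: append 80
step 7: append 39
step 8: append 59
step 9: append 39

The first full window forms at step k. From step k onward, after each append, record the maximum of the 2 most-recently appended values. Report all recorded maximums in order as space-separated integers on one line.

step 1: append 60 -> window=[60] (not full yet)
step 2: append 77 -> window=[60, 77] -> max=77
step 3: append 21 -> window=[77, 21] -> max=77
step 4: append 59 -> window=[21, 59] -> max=59
step 5: append 4 -> window=[59, 4] -> max=59
step 6: append 80 -> window=[4, 80] -> max=80
step 7: append 39 -> window=[80, 39] -> max=80
step 8: append 59 -> window=[39, 59] -> max=59
step 9: append 39 -> window=[59, 39] -> max=59

Answer: 77 77 59 59 80 80 59 59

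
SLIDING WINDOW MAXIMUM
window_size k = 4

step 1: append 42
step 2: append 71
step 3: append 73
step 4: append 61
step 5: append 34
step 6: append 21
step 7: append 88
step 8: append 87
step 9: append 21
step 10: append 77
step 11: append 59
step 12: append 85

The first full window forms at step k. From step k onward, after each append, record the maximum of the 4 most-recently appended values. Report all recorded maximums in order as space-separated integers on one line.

step 1: append 42 -> window=[42] (not full yet)
step 2: append 71 -> window=[42, 71] (not full yet)
step 3: append 73 -> window=[42, 71, 73] (not full yet)
step 4: append 61 -> window=[42, 71, 73, 61] -> max=73
step 5: append 34 -> window=[71, 73, 61, 34] -> max=73
step 6: append 21 -> window=[73, 61, 34, 21] -> max=73
step 7: append 88 -> window=[61, 34, 21, 88] -> max=88
step 8: append 87 -> window=[34, 21, 88, 87] -> max=88
step 9: append 21 -> window=[21, 88, 87, 21] -> max=88
step 10: append 77 -> window=[88, 87, 21, 77] -> max=88
step 11: append 59 -> window=[87, 21, 77, 59] -> max=87
step 12: append 85 -> window=[21, 77, 59, 85] -> max=85

Answer: 73 73 73 88 88 88 88 87 85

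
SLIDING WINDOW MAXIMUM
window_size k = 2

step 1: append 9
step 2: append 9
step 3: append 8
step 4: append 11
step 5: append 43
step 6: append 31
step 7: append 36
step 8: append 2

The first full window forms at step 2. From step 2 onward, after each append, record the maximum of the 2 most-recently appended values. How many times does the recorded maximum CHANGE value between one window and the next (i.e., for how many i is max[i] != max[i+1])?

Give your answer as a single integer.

step 1: append 9 -> window=[9] (not full yet)
step 2: append 9 -> window=[9, 9] -> max=9
step 3: append 8 -> window=[9, 8] -> max=9
step 4: append 11 -> window=[8, 11] -> max=11
step 5: append 43 -> window=[11, 43] -> max=43
step 6: append 31 -> window=[43, 31] -> max=43
step 7: append 36 -> window=[31, 36] -> max=36
step 8: append 2 -> window=[36, 2] -> max=36
Recorded maximums: 9 9 11 43 43 36 36
Changes between consecutive maximums: 3

Answer: 3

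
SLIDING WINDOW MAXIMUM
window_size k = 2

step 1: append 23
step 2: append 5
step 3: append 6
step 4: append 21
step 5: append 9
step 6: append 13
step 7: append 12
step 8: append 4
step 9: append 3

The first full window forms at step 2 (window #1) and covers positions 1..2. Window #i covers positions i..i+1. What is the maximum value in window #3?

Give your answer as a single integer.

step 1: append 23 -> window=[23] (not full yet)
step 2: append 5 -> window=[23, 5] -> max=23
step 3: append 6 -> window=[5, 6] -> max=6
step 4: append 21 -> window=[6, 21] -> max=21
Window #3 max = 21

Answer: 21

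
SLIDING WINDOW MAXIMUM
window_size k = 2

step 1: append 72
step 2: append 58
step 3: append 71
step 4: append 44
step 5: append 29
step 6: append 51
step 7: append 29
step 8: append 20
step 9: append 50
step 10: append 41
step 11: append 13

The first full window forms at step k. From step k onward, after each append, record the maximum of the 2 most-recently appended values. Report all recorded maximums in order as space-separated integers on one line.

step 1: append 72 -> window=[72] (not full yet)
step 2: append 58 -> window=[72, 58] -> max=72
step 3: append 71 -> window=[58, 71] -> max=71
step 4: append 44 -> window=[71, 44] -> max=71
step 5: append 29 -> window=[44, 29] -> max=44
step 6: append 51 -> window=[29, 51] -> max=51
step 7: append 29 -> window=[51, 29] -> max=51
step 8: append 20 -> window=[29, 20] -> max=29
step 9: append 50 -> window=[20, 50] -> max=50
step 10: append 41 -> window=[50, 41] -> max=50
step 11: append 13 -> window=[41, 13] -> max=41

Answer: 72 71 71 44 51 51 29 50 50 41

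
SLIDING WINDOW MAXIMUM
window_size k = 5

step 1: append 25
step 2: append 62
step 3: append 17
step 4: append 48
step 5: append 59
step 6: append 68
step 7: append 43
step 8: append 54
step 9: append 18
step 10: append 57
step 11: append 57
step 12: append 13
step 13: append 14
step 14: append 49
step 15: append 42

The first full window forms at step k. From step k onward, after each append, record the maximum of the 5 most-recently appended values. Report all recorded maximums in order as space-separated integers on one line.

step 1: append 25 -> window=[25] (not full yet)
step 2: append 62 -> window=[25, 62] (not full yet)
step 3: append 17 -> window=[25, 62, 17] (not full yet)
step 4: append 48 -> window=[25, 62, 17, 48] (not full yet)
step 5: append 59 -> window=[25, 62, 17, 48, 59] -> max=62
step 6: append 68 -> window=[62, 17, 48, 59, 68] -> max=68
step 7: append 43 -> window=[17, 48, 59, 68, 43] -> max=68
step 8: append 54 -> window=[48, 59, 68, 43, 54] -> max=68
step 9: append 18 -> window=[59, 68, 43, 54, 18] -> max=68
step 10: append 57 -> window=[68, 43, 54, 18, 57] -> max=68
step 11: append 57 -> window=[43, 54, 18, 57, 57] -> max=57
step 12: append 13 -> window=[54, 18, 57, 57, 13] -> max=57
step 13: append 14 -> window=[18, 57, 57, 13, 14] -> max=57
step 14: append 49 -> window=[57, 57, 13, 14, 49] -> max=57
step 15: append 42 -> window=[57, 13, 14, 49, 42] -> max=57

Answer: 62 68 68 68 68 68 57 57 57 57 57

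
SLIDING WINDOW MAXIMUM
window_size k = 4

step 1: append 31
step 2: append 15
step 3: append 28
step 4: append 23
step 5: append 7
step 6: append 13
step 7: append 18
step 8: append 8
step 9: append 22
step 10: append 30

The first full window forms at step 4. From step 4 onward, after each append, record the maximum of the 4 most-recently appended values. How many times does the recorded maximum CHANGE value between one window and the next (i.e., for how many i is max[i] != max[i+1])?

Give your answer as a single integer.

Answer: 5

Derivation:
step 1: append 31 -> window=[31] (not full yet)
step 2: append 15 -> window=[31, 15] (not full yet)
step 3: append 28 -> window=[31, 15, 28] (not full yet)
step 4: append 23 -> window=[31, 15, 28, 23] -> max=31
step 5: append 7 -> window=[15, 28, 23, 7] -> max=28
step 6: append 13 -> window=[28, 23, 7, 13] -> max=28
step 7: append 18 -> window=[23, 7, 13, 18] -> max=23
step 8: append 8 -> window=[7, 13, 18, 8] -> max=18
step 9: append 22 -> window=[13, 18, 8, 22] -> max=22
step 10: append 30 -> window=[18, 8, 22, 30] -> max=30
Recorded maximums: 31 28 28 23 18 22 30
Changes between consecutive maximums: 5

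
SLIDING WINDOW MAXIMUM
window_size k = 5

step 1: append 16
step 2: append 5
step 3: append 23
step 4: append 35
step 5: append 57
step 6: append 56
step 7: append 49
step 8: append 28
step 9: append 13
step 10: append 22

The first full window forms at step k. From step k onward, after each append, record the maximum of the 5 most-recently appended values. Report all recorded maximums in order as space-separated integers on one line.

step 1: append 16 -> window=[16] (not full yet)
step 2: append 5 -> window=[16, 5] (not full yet)
step 3: append 23 -> window=[16, 5, 23] (not full yet)
step 4: append 35 -> window=[16, 5, 23, 35] (not full yet)
step 5: append 57 -> window=[16, 5, 23, 35, 57] -> max=57
step 6: append 56 -> window=[5, 23, 35, 57, 56] -> max=57
step 7: append 49 -> window=[23, 35, 57, 56, 49] -> max=57
step 8: append 28 -> window=[35, 57, 56, 49, 28] -> max=57
step 9: append 13 -> window=[57, 56, 49, 28, 13] -> max=57
step 10: append 22 -> window=[56, 49, 28, 13, 22] -> max=56

Answer: 57 57 57 57 57 56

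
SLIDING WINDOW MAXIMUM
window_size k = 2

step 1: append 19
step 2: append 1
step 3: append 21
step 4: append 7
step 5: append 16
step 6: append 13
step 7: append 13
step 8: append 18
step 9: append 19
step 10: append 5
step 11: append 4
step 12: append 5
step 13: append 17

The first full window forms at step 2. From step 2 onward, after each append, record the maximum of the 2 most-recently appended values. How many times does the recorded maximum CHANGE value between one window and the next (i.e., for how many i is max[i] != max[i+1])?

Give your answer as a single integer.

step 1: append 19 -> window=[19] (not full yet)
step 2: append 1 -> window=[19, 1] -> max=19
step 3: append 21 -> window=[1, 21] -> max=21
step 4: append 7 -> window=[21, 7] -> max=21
step 5: append 16 -> window=[7, 16] -> max=16
step 6: append 13 -> window=[16, 13] -> max=16
step 7: append 13 -> window=[13, 13] -> max=13
step 8: append 18 -> window=[13, 18] -> max=18
step 9: append 19 -> window=[18, 19] -> max=19
step 10: append 5 -> window=[19, 5] -> max=19
step 11: append 4 -> window=[5, 4] -> max=5
step 12: append 5 -> window=[4, 5] -> max=5
step 13: append 17 -> window=[5, 17] -> max=17
Recorded maximums: 19 21 21 16 16 13 18 19 19 5 5 17
Changes between consecutive maximums: 7

Answer: 7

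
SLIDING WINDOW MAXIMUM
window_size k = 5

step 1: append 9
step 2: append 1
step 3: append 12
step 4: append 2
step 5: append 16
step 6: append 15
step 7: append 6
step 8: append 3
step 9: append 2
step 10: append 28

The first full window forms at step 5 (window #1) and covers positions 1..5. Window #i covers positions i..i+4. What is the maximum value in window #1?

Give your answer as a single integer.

Answer: 16

Derivation:
step 1: append 9 -> window=[9] (not full yet)
step 2: append 1 -> window=[9, 1] (not full yet)
step 3: append 12 -> window=[9, 1, 12] (not full yet)
step 4: append 2 -> window=[9, 1, 12, 2] (not full yet)
step 5: append 16 -> window=[9, 1, 12, 2, 16] -> max=16
Window #1 max = 16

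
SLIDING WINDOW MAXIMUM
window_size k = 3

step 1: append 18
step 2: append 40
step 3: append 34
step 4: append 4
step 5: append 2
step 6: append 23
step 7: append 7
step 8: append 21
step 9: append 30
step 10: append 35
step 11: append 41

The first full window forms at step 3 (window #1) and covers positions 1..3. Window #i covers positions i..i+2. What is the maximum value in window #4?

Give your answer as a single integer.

Answer: 23

Derivation:
step 1: append 18 -> window=[18] (not full yet)
step 2: append 40 -> window=[18, 40] (not full yet)
step 3: append 34 -> window=[18, 40, 34] -> max=40
step 4: append 4 -> window=[40, 34, 4] -> max=40
step 5: append 2 -> window=[34, 4, 2] -> max=34
step 6: append 23 -> window=[4, 2, 23] -> max=23
Window #4 max = 23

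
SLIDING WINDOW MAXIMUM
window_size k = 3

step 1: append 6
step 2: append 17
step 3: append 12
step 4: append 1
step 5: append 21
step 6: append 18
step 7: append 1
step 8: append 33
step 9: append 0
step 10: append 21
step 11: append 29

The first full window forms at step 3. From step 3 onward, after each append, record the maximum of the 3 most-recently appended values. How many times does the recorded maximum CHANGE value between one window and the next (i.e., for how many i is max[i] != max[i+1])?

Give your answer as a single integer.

Answer: 3

Derivation:
step 1: append 6 -> window=[6] (not full yet)
step 2: append 17 -> window=[6, 17] (not full yet)
step 3: append 12 -> window=[6, 17, 12] -> max=17
step 4: append 1 -> window=[17, 12, 1] -> max=17
step 5: append 21 -> window=[12, 1, 21] -> max=21
step 6: append 18 -> window=[1, 21, 18] -> max=21
step 7: append 1 -> window=[21, 18, 1] -> max=21
step 8: append 33 -> window=[18, 1, 33] -> max=33
step 9: append 0 -> window=[1, 33, 0] -> max=33
step 10: append 21 -> window=[33, 0, 21] -> max=33
step 11: append 29 -> window=[0, 21, 29] -> max=29
Recorded maximums: 17 17 21 21 21 33 33 33 29
Changes between consecutive maximums: 3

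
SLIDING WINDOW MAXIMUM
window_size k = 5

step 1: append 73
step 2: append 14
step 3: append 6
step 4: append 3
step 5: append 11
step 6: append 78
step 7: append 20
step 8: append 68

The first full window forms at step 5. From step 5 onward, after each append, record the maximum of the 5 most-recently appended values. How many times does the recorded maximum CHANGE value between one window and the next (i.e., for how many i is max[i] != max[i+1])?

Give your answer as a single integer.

step 1: append 73 -> window=[73] (not full yet)
step 2: append 14 -> window=[73, 14] (not full yet)
step 3: append 6 -> window=[73, 14, 6] (not full yet)
step 4: append 3 -> window=[73, 14, 6, 3] (not full yet)
step 5: append 11 -> window=[73, 14, 6, 3, 11] -> max=73
step 6: append 78 -> window=[14, 6, 3, 11, 78] -> max=78
step 7: append 20 -> window=[6, 3, 11, 78, 20] -> max=78
step 8: append 68 -> window=[3, 11, 78, 20, 68] -> max=78
Recorded maximums: 73 78 78 78
Changes between consecutive maximums: 1

Answer: 1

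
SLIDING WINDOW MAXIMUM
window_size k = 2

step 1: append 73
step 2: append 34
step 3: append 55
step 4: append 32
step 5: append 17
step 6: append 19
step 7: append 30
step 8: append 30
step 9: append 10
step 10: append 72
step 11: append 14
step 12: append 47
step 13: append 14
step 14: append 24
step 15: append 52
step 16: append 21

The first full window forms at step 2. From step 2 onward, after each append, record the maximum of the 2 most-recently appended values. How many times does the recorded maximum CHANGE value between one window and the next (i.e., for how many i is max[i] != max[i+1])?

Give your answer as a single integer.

Answer: 8

Derivation:
step 1: append 73 -> window=[73] (not full yet)
step 2: append 34 -> window=[73, 34] -> max=73
step 3: append 55 -> window=[34, 55] -> max=55
step 4: append 32 -> window=[55, 32] -> max=55
step 5: append 17 -> window=[32, 17] -> max=32
step 6: append 19 -> window=[17, 19] -> max=19
step 7: append 30 -> window=[19, 30] -> max=30
step 8: append 30 -> window=[30, 30] -> max=30
step 9: append 10 -> window=[30, 10] -> max=30
step 10: append 72 -> window=[10, 72] -> max=72
step 11: append 14 -> window=[72, 14] -> max=72
step 12: append 47 -> window=[14, 47] -> max=47
step 13: append 14 -> window=[47, 14] -> max=47
step 14: append 24 -> window=[14, 24] -> max=24
step 15: append 52 -> window=[24, 52] -> max=52
step 16: append 21 -> window=[52, 21] -> max=52
Recorded maximums: 73 55 55 32 19 30 30 30 72 72 47 47 24 52 52
Changes between consecutive maximums: 8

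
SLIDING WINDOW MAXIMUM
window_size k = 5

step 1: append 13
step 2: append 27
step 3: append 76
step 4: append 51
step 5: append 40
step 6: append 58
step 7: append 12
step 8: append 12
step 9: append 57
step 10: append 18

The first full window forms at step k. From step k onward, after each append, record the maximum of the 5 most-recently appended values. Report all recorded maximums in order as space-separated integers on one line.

step 1: append 13 -> window=[13] (not full yet)
step 2: append 27 -> window=[13, 27] (not full yet)
step 3: append 76 -> window=[13, 27, 76] (not full yet)
step 4: append 51 -> window=[13, 27, 76, 51] (not full yet)
step 5: append 40 -> window=[13, 27, 76, 51, 40] -> max=76
step 6: append 58 -> window=[27, 76, 51, 40, 58] -> max=76
step 7: append 12 -> window=[76, 51, 40, 58, 12] -> max=76
step 8: append 12 -> window=[51, 40, 58, 12, 12] -> max=58
step 9: append 57 -> window=[40, 58, 12, 12, 57] -> max=58
step 10: append 18 -> window=[58, 12, 12, 57, 18] -> max=58

Answer: 76 76 76 58 58 58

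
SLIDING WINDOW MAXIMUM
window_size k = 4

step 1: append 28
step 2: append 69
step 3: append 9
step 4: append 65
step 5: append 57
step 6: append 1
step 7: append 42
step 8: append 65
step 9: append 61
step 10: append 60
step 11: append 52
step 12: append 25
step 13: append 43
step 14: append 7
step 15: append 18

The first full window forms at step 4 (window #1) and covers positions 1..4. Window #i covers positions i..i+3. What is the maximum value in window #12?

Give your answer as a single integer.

step 1: append 28 -> window=[28] (not full yet)
step 2: append 69 -> window=[28, 69] (not full yet)
step 3: append 9 -> window=[28, 69, 9] (not full yet)
step 4: append 65 -> window=[28, 69, 9, 65] -> max=69
step 5: append 57 -> window=[69, 9, 65, 57] -> max=69
step 6: append 1 -> window=[9, 65, 57, 1] -> max=65
step 7: append 42 -> window=[65, 57, 1, 42] -> max=65
step 8: append 65 -> window=[57, 1, 42, 65] -> max=65
step 9: append 61 -> window=[1, 42, 65, 61] -> max=65
step 10: append 60 -> window=[42, 65, 61, 60] -> max=65
step 11: append 52 -> window=[65, 61, 60, 52] -> max=65
step 12: append 25 -> window=[61, 60, 52, 25] -> max=61
step 13: append 43 -> window=[60, 52, 25, 43] -> max=60
step 14: append 7 -> window=[52, 25, 43, 7] -> max=52
step 15: append 18 -> window=[25, 43, 7, 18] -> max=43
Window #12 max = 43

Answer: 43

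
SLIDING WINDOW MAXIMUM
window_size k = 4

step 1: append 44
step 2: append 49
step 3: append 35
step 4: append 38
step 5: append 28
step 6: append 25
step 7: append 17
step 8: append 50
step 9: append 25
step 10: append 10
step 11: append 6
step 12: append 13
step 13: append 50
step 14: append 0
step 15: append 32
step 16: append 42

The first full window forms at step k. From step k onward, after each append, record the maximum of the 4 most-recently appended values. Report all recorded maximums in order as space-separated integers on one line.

step 1: append 44 -> window=[44] (not full yet)
step 2: append 49 -> window=[44, 49] (not full yet)
step 3: append 35 -> window=[44, 49, 35] (not full yet)
step 4: append 38 -> window=[44, 49, 35, 38] -> max=49
step 5: append 28 -> window=[49, 35, 38, 28] -> max=49
step 6: append 25 -> window=[35, 38, 28, 25] -> max=38
step 7: append 17 -> window=[38, 28, 25, 17] -> max=38
step 8: append 50 -> window=[28, 25, 17, 50] -> max=50
step 9: append 25 -> window=[25, 17, 50, 25] -> max=50
step 10: append 10 -> window=[17, 50, 25, 10] -> max=50
step 11: append 6 -> window=[50, 25, 10, 6] -> max=50
step 12: append 13 -> window=[25, 10, 6, 13] -> max=25
step 13: append 50 -> window=[10, 6, 13, 50] -> max=50
step 14: append 0 -> window=[6, 13, 50, 0] -> max=50
step 15: append 32 -> window=[13, 50, 0, 32] -> max=50
step 16: append 42 -> window=[50, 0, 32, 42] -> max=50

Answer: 49 49 38 38 50 50 50 50 25 50 50 50 50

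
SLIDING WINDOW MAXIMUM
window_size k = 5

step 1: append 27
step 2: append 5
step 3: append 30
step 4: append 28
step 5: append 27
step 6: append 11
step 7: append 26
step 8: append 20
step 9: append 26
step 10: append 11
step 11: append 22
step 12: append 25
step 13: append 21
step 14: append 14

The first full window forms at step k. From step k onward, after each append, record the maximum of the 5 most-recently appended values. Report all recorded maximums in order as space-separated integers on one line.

Answer: 30 30 30 28 27 26 26 26 26 25

Derivation:
step 1: append 27 -> window=[27] (not full yet)
step 2: append 5 -> window=[27, 5] (not full yet)
step 3: append 30 -> window=[27, 5, 30] (not full yet)
step 4: append 28 -> window=[27, 5, 30, 28] (not full yet)
step 5: append 27 -> window=[27, 5, 30, 28, 27] -> max=30
step 6: append 11 -> window=[5, 30, 28, 27, 11] -> max=30
step 7: append 26 -> window=[30, 28, 27, 11, 26] -> max=30
step 8: append 20 -> window=[28, 27, 11, 26, 20] -> max=28
step 9: append 26 -> window=[27, 11, 26, 20, 26] -> max=27
step 10: append 11 -> window=[11, 26, 20, 26, 11] -> max=26
step 11: append 22 -> window=[26, 20, 26, 11, 22] -> max=26
step 12: append 25 -> window=[20, 26, 11, 22, 25] -> max=26
step 13: append 21 -> window=[26, 11, 22, 25, 21] -> max=26
step 14: append 14 -> window=[11, 22, 25, 21, 14] -> max=25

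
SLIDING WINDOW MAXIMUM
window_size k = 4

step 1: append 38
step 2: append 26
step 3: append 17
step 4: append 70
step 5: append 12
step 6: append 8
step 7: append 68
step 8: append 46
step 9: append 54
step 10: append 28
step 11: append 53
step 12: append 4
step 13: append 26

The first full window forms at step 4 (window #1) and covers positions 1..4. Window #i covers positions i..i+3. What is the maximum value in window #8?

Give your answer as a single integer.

step 1: append 38 -> window=[38] (not full yet)
step 2: append 26 -> window=[38, 26] (not full yet)
step 3: append 17 -> window=[38, 26, 17] (not full yet)
step 4: append 70 -> window=[38, 26, 17, 70] -> max=70
step 5: append 12 -> window=[26, 17, 70, 12] -> max=70
step 6: append 8 -> window=[17, 70, 12, 8] -> max=70
step 7: append 68 -> window=[70, 12, 8, 68] -> max=70
step 8: append 46 -> window=[12, 8, 68, 46] -> max=68
step 9: append 54 -> window=[8, 68, 46, 54] -> max=68
step 10: append 28 -> window=[68, 46, 54, 28] -> max=68
step 11: append 53 -> window=[46, 54, 28, 53] -> max=54
Window #8 max = 54

Answer: 54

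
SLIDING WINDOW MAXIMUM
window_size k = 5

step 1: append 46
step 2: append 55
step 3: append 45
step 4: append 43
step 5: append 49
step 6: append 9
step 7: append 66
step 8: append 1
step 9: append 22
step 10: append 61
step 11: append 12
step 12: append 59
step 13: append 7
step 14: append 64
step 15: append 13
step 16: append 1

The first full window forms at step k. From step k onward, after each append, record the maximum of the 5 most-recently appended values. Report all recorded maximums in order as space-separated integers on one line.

Answer: 55 55 66 66 66 66 66 61 61 64 64 64

Derivation:
step 1: append 46 -> window=[46] (not full yet)
step 2: append 55 -> window=[46, 55] (not full yet)
step 3: append 45 -> window=[46, 55, 45] (not full yet)
step 4: append 43 -> window=[46, 55, 45, 43] (not full yet)
step 5: append 49 -> window=[46, 55, 45, 43, 49] -> max=55
step 6: append 9 -> window=[55, 45, 43, 49, 9] -> max=55
step 7: append 66 -> window=[45, 43, 49, 9, 66] -> max=66
step 8: append 1 -> window=[43, 49, 9, 66, 1] -> max=66
step 9: append 22 -> window=[49, 9, 66, 1, 22] -> max=66
step 10: append 61 -> window=[9, 66, 1, 22, 61] -> max=66
step 11: append 12 -> window=[66, 1, 22, 61, 12] -> max=66
step 12: append 59 -> window=[1, 22, 61, 12, 59] -> max=61
step 13: append 7 -> window=[22, 61, 12, 59, 7] -> max=61
step 14: append 64 -> window=[61, 12, 59, 7, 64] -> max=64
step 15: append 13 -> window=[12, 59, 7, 64, 13] -> max=64
step 16: append 1 -> window=[59, 7, 64, 13, 1] -> max=64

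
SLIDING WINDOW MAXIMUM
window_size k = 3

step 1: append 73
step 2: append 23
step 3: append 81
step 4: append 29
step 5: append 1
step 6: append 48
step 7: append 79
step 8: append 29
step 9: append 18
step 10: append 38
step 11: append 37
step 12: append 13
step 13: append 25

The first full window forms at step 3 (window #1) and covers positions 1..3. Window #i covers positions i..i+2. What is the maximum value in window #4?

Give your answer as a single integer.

Answer: 48

Derivation:
step 1: append 73 -> window=[73] (not full yet)
step 2: append 23 -> window=[73, 23] (not full yet)
step 3: append 81 -> window=[73, 23, 81] -> max=81
step 4: append 29 -> window=[23, 81, 29] -> max=81
step 5: append 1 -> window=[81, 29, 1] -> max=81
step 6: append 48 -> window=[29, 1, 48] -> max=48
Window #4 max = 48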